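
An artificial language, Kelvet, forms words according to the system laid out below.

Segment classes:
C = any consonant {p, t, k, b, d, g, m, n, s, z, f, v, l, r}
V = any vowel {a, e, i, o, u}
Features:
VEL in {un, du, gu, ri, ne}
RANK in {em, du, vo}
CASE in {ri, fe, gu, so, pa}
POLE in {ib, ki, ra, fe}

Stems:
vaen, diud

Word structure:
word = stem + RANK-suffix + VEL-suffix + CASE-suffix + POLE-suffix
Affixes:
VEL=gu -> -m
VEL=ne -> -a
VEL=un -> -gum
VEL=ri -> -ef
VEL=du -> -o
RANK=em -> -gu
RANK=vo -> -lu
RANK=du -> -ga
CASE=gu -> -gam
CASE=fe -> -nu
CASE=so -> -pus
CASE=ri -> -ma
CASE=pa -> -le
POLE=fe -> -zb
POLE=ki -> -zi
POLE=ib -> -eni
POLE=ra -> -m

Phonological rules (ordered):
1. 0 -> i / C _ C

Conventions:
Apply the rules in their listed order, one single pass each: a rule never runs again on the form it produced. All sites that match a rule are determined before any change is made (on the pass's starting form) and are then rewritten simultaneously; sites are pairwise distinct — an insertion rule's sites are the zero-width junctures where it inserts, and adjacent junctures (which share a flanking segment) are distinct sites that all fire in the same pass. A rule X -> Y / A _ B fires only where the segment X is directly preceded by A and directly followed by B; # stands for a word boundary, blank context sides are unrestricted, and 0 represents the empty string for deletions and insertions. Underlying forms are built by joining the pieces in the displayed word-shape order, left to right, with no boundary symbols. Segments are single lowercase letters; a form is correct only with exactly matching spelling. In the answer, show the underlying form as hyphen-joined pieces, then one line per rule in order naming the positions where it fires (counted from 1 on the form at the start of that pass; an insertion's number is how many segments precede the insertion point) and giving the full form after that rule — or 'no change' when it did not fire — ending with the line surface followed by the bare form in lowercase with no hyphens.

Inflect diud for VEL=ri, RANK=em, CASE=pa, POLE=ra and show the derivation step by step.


underlying: diud-gu-ef-le-m
1. 0 -> i / C _ C: inserts after position(s) 4, 8: diudiguefilem
surface: diudiguefilem


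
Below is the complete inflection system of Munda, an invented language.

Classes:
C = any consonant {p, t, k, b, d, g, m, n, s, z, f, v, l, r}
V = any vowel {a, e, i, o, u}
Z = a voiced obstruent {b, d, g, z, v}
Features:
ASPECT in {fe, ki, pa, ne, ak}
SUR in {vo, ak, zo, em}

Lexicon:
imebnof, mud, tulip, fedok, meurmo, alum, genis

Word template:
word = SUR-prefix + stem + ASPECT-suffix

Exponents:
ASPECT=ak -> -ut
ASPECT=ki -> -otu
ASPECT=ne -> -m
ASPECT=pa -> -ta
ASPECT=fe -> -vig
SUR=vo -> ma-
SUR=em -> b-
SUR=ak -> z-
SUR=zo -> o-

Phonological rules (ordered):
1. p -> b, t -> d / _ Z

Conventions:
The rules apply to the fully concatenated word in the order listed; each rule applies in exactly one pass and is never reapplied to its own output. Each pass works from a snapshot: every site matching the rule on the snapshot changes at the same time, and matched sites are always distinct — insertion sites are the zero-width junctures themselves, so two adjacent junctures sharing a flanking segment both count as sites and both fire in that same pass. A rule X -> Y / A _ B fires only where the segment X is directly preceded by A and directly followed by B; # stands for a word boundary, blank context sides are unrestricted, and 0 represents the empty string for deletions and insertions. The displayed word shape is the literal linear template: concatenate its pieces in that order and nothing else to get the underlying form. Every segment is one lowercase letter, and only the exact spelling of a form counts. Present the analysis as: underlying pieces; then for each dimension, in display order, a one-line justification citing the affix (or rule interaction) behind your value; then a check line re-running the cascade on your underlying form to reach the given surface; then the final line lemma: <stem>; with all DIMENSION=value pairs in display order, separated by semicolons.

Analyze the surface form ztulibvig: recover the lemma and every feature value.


underlying: z-tulip-vig
ASPECT=fe - signalled by the affix -vig
SUR=ak - signalled by the affix z-
check: ztulipvig -> ztulibvig
lemma: tulip; ASPECT=fe; SUR=ak


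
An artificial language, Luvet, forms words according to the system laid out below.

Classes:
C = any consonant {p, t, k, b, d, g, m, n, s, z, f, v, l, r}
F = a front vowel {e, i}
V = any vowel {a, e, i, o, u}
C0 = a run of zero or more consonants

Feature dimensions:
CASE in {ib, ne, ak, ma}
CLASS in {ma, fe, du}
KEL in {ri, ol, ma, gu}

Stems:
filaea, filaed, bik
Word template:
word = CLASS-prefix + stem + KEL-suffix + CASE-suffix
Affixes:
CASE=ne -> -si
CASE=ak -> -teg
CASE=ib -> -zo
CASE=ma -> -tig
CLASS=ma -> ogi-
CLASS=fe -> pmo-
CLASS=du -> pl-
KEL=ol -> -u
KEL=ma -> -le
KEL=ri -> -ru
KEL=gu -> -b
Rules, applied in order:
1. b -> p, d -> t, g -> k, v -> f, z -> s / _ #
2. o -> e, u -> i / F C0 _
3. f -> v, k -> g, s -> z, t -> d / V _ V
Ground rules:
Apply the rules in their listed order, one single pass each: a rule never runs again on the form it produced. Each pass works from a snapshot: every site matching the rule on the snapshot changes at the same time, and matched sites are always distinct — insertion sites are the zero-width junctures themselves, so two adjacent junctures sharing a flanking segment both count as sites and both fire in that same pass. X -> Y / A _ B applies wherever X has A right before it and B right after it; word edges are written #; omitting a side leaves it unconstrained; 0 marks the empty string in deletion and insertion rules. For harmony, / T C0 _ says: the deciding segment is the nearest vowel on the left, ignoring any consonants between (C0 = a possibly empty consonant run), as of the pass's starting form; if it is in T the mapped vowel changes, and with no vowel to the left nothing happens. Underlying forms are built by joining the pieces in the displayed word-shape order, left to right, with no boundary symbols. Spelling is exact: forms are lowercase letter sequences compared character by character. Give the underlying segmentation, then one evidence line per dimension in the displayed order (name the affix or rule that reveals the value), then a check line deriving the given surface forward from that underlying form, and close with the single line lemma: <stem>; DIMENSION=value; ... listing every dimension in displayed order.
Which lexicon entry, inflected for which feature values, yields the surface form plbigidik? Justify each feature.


underlying: pl-bik-u-tig
CASE=ma - signalled by the affix -tig
CLASS=du - signalled by the affix pl-
KEL=ol - signalled by the affix -u
check: plbikutig -> plbikutik -> plbikitik -> plbigidik
lemma: bik; CASE=ma; CLASS=du; KEL=ol


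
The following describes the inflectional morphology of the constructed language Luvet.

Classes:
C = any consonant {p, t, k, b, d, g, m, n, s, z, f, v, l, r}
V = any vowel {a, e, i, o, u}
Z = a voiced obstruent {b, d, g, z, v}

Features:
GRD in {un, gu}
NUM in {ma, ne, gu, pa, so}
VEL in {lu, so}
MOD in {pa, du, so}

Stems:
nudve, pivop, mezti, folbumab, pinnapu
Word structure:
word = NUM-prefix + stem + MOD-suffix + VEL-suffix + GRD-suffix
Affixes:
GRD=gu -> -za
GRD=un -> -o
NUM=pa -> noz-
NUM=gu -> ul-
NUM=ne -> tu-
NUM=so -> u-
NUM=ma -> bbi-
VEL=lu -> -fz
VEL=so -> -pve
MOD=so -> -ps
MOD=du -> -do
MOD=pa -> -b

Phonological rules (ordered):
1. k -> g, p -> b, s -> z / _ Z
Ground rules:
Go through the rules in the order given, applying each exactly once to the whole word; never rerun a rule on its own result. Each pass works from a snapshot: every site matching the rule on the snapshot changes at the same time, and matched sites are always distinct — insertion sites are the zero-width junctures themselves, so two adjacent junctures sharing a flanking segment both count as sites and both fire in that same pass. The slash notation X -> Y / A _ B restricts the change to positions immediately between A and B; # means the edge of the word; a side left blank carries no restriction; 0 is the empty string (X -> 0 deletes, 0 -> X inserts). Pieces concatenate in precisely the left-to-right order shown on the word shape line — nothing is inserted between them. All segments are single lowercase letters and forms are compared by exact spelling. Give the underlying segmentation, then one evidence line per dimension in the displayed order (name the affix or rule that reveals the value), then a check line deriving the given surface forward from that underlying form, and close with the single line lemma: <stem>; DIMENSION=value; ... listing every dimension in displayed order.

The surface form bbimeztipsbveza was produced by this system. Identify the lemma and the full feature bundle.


underlying: bbi-mezti-ps-pve-za
GRD=gu - signalled by the affix -za
NUM=ma - signalled by the affix bbi-
VEL=so - signalled by the affix -pve
MOD=so - signalled by the affix -ps
check: bbimeztipspveza -> bbimeztipsbveza
lemma: mezti; GRD=gu; NUM=ma; VEL=so; MOD=so


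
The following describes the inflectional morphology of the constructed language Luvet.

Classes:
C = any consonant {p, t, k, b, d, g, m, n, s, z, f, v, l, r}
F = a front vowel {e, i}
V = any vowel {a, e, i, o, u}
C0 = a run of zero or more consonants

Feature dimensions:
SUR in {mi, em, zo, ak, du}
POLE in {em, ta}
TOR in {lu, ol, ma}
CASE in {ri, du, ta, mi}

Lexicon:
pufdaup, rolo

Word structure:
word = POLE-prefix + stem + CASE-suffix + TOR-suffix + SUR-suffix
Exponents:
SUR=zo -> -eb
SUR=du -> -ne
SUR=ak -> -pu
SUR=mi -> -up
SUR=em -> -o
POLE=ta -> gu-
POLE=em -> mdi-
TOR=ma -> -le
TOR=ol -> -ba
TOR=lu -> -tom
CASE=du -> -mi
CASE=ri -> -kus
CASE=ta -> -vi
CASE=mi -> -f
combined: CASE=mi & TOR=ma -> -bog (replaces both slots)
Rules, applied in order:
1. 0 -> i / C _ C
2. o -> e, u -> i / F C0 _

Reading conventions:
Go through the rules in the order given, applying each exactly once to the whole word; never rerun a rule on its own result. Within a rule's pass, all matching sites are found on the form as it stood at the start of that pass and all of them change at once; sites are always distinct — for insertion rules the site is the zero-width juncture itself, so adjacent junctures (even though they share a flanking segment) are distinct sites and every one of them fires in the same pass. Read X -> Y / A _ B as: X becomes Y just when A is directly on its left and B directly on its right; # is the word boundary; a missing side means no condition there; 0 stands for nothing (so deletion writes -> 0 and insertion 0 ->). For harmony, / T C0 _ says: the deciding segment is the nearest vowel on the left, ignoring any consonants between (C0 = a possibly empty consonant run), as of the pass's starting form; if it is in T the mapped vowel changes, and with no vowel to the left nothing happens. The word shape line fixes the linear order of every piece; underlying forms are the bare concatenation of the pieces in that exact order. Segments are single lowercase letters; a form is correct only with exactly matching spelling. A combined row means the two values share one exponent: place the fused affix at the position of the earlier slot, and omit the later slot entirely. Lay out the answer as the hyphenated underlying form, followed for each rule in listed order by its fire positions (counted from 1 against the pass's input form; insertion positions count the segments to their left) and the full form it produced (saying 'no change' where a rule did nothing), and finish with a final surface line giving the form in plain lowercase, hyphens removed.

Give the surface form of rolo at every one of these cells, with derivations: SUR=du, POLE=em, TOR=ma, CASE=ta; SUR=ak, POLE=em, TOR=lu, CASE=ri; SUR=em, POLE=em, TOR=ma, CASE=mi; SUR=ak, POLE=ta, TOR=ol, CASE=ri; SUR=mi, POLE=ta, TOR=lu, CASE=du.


cell SUR=du, POLE=em, TOR=ma, CASE=ta:
underlying: mdi-rolo-vi-le-ne
1. 0 -> i / C _ C: inserts after position(s) 1: midirolovilene
2. o -> e, u -> i / F C0 _: fires at position(s) 6: midirelovilene
surface: midirelovilene

cell SUR=ak, POLE=em, TOR=lu, CASE=ri:
underlying: mdi-rolo-kus-tom-pu
1. 0 -> i / C _ C: inserts after position(s) 1, 10, 13: midirolokusitomipu
2. o -> e, u -> i / F C0 _: fires at position(s) 6, 14, 18: midirelokusitemipi
surface: midirelokusitemipi

cell SUR=em, POLE=em, TOR=ma, CASE=mi:
underlying: mdi-rolo-bog-o
1. 0 -> i / C _ C: inserts after position(s) 1: midirolobogo
2. o -> e, u -> i / F C0 _: fires at position(s) 6: midirelobogo
surface: midirelobogo

cell SUR=ak, POLE=ta, TOR=ol, CASE=ri:
underlying: gu-rolo-kus-ba-pu
1. 0 -> i / C _ C: inserts after position(s) 9: gurolokusibapu
2. o -> e, u -> i / F C0 _: no change
surface: gurolokusibapu

cell SUR=mi, POLE=ta, TOR=lu, CASE=du:
underlying: gu-rolo-mi-tom-up
1. 0 -> i / C _ C: no change
2. o -> e, u -> i / F C0 _: fires at position(s) 10: gurolomitemup
surface: gurolomitemup


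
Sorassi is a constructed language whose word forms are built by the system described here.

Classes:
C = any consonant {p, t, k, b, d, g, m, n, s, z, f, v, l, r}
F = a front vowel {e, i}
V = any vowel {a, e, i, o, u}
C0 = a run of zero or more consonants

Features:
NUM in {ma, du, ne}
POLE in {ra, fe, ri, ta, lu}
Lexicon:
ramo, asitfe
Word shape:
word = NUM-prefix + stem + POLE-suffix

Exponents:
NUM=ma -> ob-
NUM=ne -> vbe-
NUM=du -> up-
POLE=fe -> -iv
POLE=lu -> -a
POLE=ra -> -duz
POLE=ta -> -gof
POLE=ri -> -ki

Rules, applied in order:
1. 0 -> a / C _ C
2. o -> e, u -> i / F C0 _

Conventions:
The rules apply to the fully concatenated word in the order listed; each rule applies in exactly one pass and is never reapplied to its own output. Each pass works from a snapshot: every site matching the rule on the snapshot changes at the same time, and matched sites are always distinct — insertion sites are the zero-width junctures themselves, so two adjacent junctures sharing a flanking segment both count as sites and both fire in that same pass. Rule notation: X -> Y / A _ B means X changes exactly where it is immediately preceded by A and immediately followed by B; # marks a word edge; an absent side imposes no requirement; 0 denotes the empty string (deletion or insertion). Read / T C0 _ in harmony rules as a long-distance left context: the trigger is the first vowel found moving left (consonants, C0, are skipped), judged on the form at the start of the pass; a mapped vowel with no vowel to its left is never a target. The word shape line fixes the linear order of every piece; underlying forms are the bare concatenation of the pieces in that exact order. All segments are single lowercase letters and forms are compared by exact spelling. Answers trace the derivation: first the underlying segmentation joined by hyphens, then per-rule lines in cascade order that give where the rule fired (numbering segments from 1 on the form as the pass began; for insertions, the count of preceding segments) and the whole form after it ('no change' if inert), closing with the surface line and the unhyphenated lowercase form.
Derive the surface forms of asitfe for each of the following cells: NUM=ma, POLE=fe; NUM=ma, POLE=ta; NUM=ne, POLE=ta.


cell NUM=ma, POLE=fe:
underlying: ob-asitfe-iv
1. 0 -> a / C _ C: inserts after position(s) 6: obasitafeiv
2. o -> e, u -> i / F C0 _: no change
surface: obasitafeiv

cell NUM=ma, POLE=ta:
underlying: ob-asitfe-gof
1. 0 -> a / C _ C: inserts after position(s) 6: obasitafegof
2. o -> e, u -> i / F C0 _: fires at position(s) 11: obasitafegef
surface: obasitafegef

cell NUM=ne, POLE=ta:
underlying: vbe-asitfe-gof
1. 0 -> a / C _ C: inserts after position(s) 1, 7: vabeasitafegof
2. o -> e, u -> i / F C0 _: fires at position(s) 13: vabeasitafegef
surface: vabeasitafegef


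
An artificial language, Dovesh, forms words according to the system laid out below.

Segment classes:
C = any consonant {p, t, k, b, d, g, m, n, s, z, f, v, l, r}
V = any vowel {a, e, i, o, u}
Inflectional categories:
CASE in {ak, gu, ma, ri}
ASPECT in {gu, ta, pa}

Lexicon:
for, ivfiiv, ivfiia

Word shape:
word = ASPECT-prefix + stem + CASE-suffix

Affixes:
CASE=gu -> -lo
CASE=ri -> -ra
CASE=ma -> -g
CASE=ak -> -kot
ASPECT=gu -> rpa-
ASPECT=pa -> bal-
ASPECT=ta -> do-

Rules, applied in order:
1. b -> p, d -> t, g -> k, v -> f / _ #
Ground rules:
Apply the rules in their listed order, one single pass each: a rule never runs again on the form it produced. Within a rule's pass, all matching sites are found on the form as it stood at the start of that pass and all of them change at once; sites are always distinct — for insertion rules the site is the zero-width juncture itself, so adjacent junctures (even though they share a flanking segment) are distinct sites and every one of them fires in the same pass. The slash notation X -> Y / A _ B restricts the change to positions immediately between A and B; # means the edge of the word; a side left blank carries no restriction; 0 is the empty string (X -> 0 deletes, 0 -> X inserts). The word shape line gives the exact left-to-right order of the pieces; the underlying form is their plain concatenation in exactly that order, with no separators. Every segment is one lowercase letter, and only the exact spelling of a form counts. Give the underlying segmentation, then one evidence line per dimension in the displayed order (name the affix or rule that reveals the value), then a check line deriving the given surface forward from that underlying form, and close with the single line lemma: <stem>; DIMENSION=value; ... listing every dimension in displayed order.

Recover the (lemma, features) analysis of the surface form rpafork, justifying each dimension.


underlying: rpa-for-g
CASE=ma - signalled by the affix -g
ASPECT=gu - signalled by the affix rpa-
check: rpaforg -> rpafork
lemma: for; CASE=ma; ASPECT=gu


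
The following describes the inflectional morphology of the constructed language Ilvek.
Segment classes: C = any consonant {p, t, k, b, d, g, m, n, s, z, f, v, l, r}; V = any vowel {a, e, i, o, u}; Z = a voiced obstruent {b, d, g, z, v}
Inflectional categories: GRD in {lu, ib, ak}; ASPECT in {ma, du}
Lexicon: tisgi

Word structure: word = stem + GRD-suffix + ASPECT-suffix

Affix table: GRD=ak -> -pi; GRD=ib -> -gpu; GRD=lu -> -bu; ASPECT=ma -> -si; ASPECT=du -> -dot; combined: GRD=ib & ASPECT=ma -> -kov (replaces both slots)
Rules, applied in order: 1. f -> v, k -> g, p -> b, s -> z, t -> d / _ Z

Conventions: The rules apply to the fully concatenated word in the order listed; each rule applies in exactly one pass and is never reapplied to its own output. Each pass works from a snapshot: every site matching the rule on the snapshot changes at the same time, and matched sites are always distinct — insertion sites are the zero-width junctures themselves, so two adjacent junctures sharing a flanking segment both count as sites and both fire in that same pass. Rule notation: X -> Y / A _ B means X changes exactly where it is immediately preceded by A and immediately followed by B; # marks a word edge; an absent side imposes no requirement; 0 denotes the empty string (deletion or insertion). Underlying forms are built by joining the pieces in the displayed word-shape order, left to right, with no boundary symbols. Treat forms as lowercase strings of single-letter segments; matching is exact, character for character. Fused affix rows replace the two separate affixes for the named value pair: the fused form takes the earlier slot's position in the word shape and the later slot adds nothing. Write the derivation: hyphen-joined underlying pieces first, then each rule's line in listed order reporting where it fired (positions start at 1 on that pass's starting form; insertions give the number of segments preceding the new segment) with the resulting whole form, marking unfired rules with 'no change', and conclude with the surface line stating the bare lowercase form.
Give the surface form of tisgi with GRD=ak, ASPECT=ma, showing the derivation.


underlying: tisgi-pi-si
1. f -> v, k -> g, p -> b, s -> z, t -> d / _ Z: fires at position(s) 3: tizgipisi
surface: tizgipisi


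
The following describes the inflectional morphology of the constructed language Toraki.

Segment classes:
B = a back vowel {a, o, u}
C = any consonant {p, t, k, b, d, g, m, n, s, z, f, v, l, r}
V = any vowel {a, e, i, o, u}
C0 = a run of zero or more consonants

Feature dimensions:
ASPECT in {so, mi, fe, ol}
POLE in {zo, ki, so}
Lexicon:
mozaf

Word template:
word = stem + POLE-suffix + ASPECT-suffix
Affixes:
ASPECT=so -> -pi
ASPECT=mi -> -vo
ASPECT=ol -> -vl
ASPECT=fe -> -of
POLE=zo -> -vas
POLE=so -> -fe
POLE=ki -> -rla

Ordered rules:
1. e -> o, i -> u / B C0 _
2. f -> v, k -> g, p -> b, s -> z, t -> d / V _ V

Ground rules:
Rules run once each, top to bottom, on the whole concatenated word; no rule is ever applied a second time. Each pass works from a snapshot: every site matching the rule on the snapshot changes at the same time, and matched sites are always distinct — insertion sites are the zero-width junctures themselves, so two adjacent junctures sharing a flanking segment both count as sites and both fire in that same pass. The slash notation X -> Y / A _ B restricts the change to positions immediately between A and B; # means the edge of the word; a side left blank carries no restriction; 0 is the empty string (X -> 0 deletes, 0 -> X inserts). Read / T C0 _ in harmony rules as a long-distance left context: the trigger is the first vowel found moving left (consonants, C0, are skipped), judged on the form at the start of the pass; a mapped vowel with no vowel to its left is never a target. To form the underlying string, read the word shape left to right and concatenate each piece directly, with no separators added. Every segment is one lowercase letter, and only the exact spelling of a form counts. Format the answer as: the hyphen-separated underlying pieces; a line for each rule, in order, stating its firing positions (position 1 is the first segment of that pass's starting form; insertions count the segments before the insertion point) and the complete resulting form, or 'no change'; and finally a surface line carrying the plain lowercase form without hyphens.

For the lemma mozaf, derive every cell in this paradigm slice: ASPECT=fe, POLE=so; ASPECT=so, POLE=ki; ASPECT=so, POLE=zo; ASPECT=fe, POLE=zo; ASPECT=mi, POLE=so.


cell ASPECT=fe, POLE=so:
underlying: mozaf-fe-of
1. e -> o, i -> u / B C0 _: fires at position(s) 7: mozaffoof
2. f -> v, k -> g, p -> b, s -> z, t -> d / V _ V: no change
surface: mozaffoof

cell ASPECT=so, POLE=ki:
underlying: mozaf-rla-pi
1. e -> o, i -> u / B C0 _: fires at position(s) 10: mozafrlapu
2. f -> v, k -> g, p -> b, s -> z, t -> d / V _ V: fires at position(s) 9: mozafrlabu
surface: mozafrlabu

cell ASPECT=so, POLE=zo:
underlying: mozaf-vas-pi
1. e -> o, i -> u / B C0 _: fires at position(s) 10: mozafvaspu
2. f -> v, k -> g, p -> b, s -> z, t -> d / V _ V: no change
surface: mozafvaspu

cell ASPECT=fe, POLE=zo:
underlying: mozaf-vas-of
1. e -> o, i -> u / B C0 _: no change
2. f -> v, k -> g, p -> b, s -> z, t -> d / V _ V: fires at position(s) 8: mozafvazof
surface: mozafvazof

cell ASPECT=mi, POLE=so:
underlying: mozaf-fe-vo
1. e -> o, i -> u / B C0 _: fires at position(s) 7: mozaffovo
2. f -> v, k -> g, p -> b, s -> z, t -> d / V _ V: no change
surface: mozaffovo


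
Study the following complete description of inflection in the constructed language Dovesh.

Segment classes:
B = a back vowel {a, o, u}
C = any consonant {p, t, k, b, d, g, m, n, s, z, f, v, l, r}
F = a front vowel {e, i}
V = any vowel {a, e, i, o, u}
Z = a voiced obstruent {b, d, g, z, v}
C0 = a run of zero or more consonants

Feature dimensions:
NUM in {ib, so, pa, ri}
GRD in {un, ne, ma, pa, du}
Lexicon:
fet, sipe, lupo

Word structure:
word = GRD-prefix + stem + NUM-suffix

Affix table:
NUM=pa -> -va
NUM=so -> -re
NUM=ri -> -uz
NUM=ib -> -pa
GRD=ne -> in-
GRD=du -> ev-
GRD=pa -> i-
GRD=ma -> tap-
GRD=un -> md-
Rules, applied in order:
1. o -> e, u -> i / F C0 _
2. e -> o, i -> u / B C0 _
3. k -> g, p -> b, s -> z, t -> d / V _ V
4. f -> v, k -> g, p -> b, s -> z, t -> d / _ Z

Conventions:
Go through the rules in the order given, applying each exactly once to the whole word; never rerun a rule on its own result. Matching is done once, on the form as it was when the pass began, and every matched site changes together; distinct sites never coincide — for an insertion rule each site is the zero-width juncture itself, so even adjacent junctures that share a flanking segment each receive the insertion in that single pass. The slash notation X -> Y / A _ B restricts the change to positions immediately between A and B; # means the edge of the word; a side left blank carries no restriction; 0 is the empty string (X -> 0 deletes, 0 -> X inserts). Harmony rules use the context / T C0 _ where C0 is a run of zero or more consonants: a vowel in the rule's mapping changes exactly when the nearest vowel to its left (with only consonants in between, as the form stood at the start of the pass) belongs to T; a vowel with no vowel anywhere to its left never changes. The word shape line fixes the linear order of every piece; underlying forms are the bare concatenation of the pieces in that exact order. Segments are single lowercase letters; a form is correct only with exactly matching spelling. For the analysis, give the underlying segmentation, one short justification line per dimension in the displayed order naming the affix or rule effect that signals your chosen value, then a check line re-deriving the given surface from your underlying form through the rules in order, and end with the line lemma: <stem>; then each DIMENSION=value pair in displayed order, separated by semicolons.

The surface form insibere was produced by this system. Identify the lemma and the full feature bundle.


underlying: in-sipe-re
NUM=so - signalled by the affix -re
GRD=ne - signalled by the affix in-
check: insipere -> insipere -> insipere -> insibere -> insibere
lemma: sipe; NUM=so; GRD=ne


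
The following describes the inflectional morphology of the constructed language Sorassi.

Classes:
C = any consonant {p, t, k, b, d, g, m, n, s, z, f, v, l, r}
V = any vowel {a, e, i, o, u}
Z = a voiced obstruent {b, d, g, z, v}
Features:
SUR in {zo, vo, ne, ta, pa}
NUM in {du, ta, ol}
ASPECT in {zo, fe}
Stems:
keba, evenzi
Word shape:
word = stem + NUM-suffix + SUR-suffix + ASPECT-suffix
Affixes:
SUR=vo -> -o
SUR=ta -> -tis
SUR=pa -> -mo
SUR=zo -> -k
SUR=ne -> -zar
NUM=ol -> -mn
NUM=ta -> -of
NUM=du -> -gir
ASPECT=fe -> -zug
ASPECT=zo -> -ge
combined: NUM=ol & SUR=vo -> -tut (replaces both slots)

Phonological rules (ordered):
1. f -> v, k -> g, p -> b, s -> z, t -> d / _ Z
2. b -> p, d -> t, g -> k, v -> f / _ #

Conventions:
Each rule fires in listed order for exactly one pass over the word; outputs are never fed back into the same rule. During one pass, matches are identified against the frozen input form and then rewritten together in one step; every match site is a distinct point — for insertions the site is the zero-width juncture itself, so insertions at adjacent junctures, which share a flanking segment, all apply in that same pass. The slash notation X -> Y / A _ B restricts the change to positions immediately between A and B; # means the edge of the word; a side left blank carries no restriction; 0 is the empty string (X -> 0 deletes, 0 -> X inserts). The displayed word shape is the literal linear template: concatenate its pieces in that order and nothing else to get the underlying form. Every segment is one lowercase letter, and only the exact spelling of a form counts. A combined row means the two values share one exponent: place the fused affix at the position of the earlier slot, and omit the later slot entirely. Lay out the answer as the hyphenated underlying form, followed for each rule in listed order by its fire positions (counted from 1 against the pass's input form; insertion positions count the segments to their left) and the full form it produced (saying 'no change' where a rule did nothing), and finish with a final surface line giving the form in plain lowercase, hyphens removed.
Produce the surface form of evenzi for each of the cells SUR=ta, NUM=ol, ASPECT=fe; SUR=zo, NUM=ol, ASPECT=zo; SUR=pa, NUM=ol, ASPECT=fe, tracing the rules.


cell SUR=ta, NUM=ol, ASPECT=fe:
underlying: evenzi-mn-tis-zug
1. f -> v, k -> g, p -> b, s -> z, t -> d / _ Z: fires at position(s) 11: evenzimntizzug
2. b -> p, d -> t, g -> k, v -> f / _ #: fires at position(s) 14: evenzimntizzuk
surface: evenzimntizzuk

cell SUR=zo, NUM=ol, ASPECT=zo:
underlying: evenzi-mn-k-ge
1. f -> v, k -> g, p -> b, s -> z, t -> d / _ Z: fires at position(s) 9: evenzimngge
2. b -> p, d -> t, g -> k, v -> f / _ #: no change
surface: evenzimngge

cell SUR=pa, NUM=ol, ASPECT=fe:
underlying: evenzi-mn-mo-zug
1. f -> v, k -> g, p -> b, s -> z, t -> d / _ Z: no change
2. b -> p, d -> t, g -> k, v -> f / _ #: fires at position(s) 13: evenzimnmozuk
surface: evenzimnmozuk


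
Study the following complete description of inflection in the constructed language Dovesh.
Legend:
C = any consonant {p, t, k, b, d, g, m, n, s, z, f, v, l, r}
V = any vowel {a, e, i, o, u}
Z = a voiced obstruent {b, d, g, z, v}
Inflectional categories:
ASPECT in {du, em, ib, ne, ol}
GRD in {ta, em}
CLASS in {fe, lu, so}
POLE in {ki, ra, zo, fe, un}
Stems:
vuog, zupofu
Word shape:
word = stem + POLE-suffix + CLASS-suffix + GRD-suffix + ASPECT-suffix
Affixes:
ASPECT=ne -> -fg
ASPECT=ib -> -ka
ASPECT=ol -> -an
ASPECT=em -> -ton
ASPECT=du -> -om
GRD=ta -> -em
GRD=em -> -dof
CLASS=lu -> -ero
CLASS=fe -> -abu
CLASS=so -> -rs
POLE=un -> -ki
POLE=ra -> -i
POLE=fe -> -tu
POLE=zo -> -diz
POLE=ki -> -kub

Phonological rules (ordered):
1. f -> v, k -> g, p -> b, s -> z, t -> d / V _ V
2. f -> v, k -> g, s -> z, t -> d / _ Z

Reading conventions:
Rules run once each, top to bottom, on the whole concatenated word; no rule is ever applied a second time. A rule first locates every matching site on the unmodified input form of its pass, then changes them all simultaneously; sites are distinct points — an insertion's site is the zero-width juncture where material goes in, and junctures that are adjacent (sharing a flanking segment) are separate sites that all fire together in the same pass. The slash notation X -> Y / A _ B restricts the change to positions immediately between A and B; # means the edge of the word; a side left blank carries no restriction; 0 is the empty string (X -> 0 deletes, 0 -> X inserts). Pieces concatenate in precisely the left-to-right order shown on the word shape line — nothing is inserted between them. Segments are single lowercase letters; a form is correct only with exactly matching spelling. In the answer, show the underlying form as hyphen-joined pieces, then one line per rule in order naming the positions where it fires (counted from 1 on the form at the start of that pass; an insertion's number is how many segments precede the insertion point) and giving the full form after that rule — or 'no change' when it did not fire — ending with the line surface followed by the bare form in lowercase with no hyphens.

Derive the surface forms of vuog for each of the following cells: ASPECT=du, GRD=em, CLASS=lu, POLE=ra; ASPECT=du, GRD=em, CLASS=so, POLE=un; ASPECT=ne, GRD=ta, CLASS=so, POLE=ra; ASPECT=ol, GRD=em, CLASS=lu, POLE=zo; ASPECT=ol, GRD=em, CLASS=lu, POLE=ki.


cell ASPECT=du, GRD=em, CLASS=lu, POLE=ra:
underlying: vuog-i-ero-dof-om
1. f -> v, k -> g, p -> b, s -> z, t -> d / V _ V: fires at position(s) 11: vuogierodovom
2. f -> v, k -> g, s -> z, t -> d / _ Z: no change
surface: vuogierodovom

cell ASPECT=du, GRD=em, CLASS=so, POLE=un:
underlying: vuog-ki-rs-dof-om
1. f -> v, k -> g, p -> b, s -> z, t -> d / V _ V: fires at position(s) 11: vuogkirsdovom
2. f -> v, k -> g, s -> z, t -> d / _ Z: fires at position(s) 8: vuogkirzdovom
surface: vuogkirzdovom

cell ASPECT=ne, GRD=ta, CLASS=so, POLE=ra:
underlying: vuog-i-rs-em-fg
1. f -> v, k -> g, p -> b, s -> z, t -> d / V _ V: no change
2. f -> v, k -> g, s -> z, t -> d / _ Z: fires at position(s) 10: vuogirsemvg
surface: vuogirsemvg

cell ASPECT=ol, GRD=em, CLASS=lu, POLE=zo:
underlying: vuog-diz-ero-dof-an
1. f -> v, k -> g, p -> b, s -> z, t -> d / V _ V: fires at position(s) 13: vuogdizerodovan
2. f -> v, k -> g, s -> z, t -> d / _ Z: no change
surface: vuogdizerodovan

cell ASPECT=ol, GRD=em, CLASS=lu, POLE=ki:
underlying: vuog-kub-ero-dof-an
1. f -> v, k -> g, p -> b, s -> z, t -> d / V _ V: fires at position(s) 13: vuogkuberodovan
2. f -> v, k -> g, s -> z, t -> d / _ Z: no change
surface: vuogkuberodovan


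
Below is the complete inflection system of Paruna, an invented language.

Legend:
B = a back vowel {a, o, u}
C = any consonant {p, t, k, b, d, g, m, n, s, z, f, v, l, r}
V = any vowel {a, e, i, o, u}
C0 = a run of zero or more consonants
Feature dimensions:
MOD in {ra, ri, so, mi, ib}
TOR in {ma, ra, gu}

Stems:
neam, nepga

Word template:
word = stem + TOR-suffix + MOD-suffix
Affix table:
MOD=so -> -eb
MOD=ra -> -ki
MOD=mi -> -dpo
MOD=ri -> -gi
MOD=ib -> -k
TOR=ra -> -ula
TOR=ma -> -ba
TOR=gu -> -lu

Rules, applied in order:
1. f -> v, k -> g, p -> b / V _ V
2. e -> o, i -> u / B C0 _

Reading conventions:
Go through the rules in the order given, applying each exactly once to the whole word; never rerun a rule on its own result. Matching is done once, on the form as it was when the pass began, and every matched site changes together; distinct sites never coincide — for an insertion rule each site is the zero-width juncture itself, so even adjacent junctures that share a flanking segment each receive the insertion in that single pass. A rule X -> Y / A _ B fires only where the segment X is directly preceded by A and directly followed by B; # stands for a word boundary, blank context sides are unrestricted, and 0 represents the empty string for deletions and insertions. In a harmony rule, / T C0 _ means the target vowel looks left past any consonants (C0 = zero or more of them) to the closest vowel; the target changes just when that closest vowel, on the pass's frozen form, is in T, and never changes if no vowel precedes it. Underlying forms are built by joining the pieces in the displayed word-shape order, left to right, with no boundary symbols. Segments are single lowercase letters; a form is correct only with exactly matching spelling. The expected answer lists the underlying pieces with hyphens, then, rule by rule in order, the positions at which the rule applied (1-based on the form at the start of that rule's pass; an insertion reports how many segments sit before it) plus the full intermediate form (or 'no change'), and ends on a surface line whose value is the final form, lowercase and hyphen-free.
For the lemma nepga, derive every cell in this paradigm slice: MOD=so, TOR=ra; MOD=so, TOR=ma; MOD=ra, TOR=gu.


cell MOD=so, TOR=ra:
underlying: nepga-ula-eb
1. f -> v, k -> g, p -> b / V _ V: no change
2. e -> o, i -> u / B C0 _: fires at position(s) 9: nepgaulaob
surface: nepgaulaob

cell MOD=so, TOR=ma:
underlying: nepga-ba-eb
1. f -> v, k -> g, p -> b / V _ V: no change
2. e -> o, i -> u / B C0 _: fires at position(s) 8: nepgabaob
surface: nepgabaob

cell MOD=ra, TOR=gu:
underlying: nepga-lu-ki
1. f -> v, k -> g, p -> b / V _ V: fires at position(s) 8: nepgalugi
2. e -> o, i -> u / B C0 _: fires at position(s) 9: nepgalugu
surface: nepgalugu


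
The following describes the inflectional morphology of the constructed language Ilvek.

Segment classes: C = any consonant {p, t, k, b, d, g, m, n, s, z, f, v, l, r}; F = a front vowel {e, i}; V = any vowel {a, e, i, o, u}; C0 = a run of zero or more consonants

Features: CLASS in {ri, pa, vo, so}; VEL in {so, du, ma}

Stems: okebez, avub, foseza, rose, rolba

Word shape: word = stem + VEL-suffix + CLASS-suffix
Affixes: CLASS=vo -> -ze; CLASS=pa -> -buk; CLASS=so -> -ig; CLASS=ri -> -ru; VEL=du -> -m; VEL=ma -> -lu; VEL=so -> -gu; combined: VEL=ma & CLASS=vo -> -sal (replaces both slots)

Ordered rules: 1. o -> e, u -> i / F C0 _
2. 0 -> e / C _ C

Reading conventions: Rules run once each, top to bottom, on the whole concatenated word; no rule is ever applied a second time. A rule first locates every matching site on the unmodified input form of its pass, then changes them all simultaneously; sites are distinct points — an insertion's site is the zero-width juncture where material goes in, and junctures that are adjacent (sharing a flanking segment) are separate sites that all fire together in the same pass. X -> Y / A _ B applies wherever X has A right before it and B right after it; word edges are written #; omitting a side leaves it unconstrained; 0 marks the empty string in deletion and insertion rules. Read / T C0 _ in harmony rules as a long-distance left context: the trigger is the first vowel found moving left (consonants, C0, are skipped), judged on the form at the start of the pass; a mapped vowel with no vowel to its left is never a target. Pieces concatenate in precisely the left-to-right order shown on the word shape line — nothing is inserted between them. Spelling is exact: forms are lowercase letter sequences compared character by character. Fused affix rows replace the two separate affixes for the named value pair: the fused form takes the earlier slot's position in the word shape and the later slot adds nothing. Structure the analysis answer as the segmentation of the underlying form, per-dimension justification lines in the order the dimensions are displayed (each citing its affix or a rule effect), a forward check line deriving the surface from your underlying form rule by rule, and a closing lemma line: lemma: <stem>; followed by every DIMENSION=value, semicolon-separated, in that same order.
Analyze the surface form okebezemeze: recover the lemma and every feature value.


underlying: okebez-m-ze
CLASS=vo - signalled by the affix -ze
VEL=du - signalled by the affix -m
check: okebezmze -> okebezmze -> okebezemeze
lemma: okebez; CLASS=vo; VEL=du


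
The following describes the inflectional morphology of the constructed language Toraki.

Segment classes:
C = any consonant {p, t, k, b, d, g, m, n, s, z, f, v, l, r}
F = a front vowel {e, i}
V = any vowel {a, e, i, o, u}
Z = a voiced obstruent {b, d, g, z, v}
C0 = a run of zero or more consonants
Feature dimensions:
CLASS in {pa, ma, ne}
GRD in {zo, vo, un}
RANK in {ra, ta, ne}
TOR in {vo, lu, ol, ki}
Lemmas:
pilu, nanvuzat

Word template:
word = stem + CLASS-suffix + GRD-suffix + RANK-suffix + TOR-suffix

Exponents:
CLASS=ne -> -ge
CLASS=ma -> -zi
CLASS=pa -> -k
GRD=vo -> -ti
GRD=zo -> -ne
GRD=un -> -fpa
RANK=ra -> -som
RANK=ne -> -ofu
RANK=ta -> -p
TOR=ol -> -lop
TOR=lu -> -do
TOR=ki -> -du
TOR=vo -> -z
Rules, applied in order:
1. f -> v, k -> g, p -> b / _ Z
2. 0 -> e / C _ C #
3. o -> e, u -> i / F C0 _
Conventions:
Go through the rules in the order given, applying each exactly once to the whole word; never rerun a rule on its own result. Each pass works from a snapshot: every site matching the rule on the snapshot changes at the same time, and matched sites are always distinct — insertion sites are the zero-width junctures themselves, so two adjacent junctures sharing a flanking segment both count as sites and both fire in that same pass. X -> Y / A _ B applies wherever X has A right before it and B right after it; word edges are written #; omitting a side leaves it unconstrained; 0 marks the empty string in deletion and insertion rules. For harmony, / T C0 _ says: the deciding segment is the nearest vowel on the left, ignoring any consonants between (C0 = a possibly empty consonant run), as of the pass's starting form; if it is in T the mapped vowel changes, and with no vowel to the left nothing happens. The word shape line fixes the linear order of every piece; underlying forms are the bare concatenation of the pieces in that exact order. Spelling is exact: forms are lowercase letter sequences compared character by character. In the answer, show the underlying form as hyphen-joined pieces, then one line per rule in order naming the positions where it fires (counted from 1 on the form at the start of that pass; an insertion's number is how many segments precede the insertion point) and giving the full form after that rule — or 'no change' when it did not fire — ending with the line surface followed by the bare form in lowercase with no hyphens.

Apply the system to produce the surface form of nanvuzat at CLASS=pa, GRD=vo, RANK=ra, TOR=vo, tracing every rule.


underlying: nanvuzat-k-ti-som-z
1. f -> v, k -> g, p -> b / _ Z: no change
2. 0 -> e / C _ C #: inserts after position(s) 14: nanvuzatktisomez
3. o -> e, u -> i / F C0 _: fires at position(s) 13: nanvuzatktisemez
surface: nanvuzatktisemez
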